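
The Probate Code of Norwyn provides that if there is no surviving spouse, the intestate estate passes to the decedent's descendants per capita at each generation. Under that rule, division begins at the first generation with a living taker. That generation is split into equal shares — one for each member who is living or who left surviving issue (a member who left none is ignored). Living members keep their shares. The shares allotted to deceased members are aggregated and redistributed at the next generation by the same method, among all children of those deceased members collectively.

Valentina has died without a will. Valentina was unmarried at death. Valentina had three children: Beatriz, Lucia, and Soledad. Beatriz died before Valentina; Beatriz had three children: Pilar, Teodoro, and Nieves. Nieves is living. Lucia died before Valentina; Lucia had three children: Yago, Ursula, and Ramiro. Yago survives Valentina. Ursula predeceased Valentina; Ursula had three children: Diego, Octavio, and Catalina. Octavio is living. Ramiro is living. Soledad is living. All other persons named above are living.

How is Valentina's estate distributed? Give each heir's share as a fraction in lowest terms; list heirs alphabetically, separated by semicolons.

Catalina 1/27; Diego 1/27; Nieves 1/9; Octavio 1/27; Pilar 1/9; Ramiro 1/9; Soledad 1/3; Teodoro 1/9; Yago 1/9

There is no surviving spouse, so the entire estate passes to Valentina's descendants per capita at each generation.
At generation 1 (Beatriz, Lucia, Soledad) there are 3 shares of (1)/3 = 1/3 each.
Living: Soledad — each takes 1/3.
Deceased: Beatriz and Lucia. Their combined 2/3 is pooled and carried to generation 2.
At generation 2 (Pilar, Teodoro, Nieves, Yago, Ursula, Ramiro) there are 6 shares of (2/3)/6 = 1/9 each.
Living: Pilar, Teodoro, Nieves, Yago, and Ramiro — each takes 1/9.
Deceased: Ursula. That 1/9 share is carried to generation 3.
At generation 3 (Diego, Octavio, Catalina) there are 3 shares of (1/9)/3 = 1/27 each.
Living: Diego, Octavio, and Catalina — each takes 1/27.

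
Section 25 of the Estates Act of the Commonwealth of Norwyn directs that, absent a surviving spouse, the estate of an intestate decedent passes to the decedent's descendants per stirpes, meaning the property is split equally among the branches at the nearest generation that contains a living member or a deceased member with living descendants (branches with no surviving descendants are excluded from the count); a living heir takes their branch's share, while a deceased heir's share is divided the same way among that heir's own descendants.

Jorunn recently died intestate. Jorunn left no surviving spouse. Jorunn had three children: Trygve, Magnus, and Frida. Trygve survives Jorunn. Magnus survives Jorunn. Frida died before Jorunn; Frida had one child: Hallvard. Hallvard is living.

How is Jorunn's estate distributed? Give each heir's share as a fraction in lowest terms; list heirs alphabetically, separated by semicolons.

Hallvard 1/3; Magnus 1/3; Trygve 1/3

There is no surviving spouse, so the entire estate passes to Jorunn's descendants per stirpes.
The estate is divided into 3 equal shares of 1/3 among Trygve, Magnus, Frida.
Trygve is living and takes 1/3.
Magnus is living and takes 1/3.
Frida predeceased; the 1/3 allotted to Frida's branch passes to Frida's issue by representation.
Hallvard is the sole taker at this level and receives the full 1/3.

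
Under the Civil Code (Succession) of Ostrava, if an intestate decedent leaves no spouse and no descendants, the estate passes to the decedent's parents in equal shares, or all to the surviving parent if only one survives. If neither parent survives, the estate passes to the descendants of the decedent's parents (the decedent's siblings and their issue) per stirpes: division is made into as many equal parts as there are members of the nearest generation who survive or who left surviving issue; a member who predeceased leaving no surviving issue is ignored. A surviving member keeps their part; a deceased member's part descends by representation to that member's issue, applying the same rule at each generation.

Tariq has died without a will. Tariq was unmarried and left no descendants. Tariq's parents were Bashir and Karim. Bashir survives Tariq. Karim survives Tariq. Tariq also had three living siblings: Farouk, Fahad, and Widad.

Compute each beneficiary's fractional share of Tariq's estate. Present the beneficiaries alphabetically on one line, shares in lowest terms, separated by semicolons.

Bashir 1/2; Karim 1/2

Both parents survive, so Bashir and Karim each take 1/2. The siblings take nothing because a surviving parent has priority.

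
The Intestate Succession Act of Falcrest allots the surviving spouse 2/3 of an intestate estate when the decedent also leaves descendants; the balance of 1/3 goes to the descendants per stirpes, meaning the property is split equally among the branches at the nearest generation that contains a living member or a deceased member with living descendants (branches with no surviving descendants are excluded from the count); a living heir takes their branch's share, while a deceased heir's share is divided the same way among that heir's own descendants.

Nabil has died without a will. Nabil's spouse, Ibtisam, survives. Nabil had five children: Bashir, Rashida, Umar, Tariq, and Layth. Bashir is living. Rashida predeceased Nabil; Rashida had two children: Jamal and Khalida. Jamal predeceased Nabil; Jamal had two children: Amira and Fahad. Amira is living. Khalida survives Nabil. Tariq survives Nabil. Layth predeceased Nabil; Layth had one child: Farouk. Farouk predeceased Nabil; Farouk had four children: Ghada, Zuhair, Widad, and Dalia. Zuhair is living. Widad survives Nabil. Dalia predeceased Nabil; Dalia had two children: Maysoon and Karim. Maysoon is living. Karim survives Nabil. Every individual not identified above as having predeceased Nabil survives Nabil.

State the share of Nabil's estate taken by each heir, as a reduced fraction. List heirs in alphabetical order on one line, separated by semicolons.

Ibtisam, as surviving spouse, takes 2/3.
The remaining 1/3 passes to Nabil's descendants per stirpes.
The 1/3 is divided into 5 equal shares of 1/15 among Bashir, Rashida, Umar, Tariq, Layth.
Bashir is living and takes 1/15.
Rashida predeceased; the 1/15 allotted to Rashida's branch passes to Rashida's issue by representation.
The 1/15 is divided into 2 equal shares of 1/30 among Jamal, Khalida.
Jamal predeceased; the 1/30 allotted to Jamal's branch passes to Jamal's issue by representation.
The 1/30 is divided into 2 equal shares of 1/60 among Amira, Fahad.
Amira is living and takes 1/60.
Fahad is living and takes 1/60.
Khalida is living and takes 1/30.
Umar is living and takes 1/15.
Tariq is living and takes 1/15.
Layth predeceased; the 1/15 allotted to Layth's branch passes to Layth's issue by representation.
Farouk's line is the sole branch at this level, so the full 1/15 passes to Farouk's issue by representation.
The 1/15 is divided into 4 equal shares of 1/60 among Ghada, Zuhair, Widad, Dalia.
Ghada is living and takes 1/60.
Zuhair is living and takes 1/60.
Widad is living and takes 1/60.
Dalia predeceased; the 1/60 allotted to Dalia's branch passes to Dalia's issue by representation.
The 1/60 is divided into 2 equal shares of 1/120 among Maysoon, Karim.
Maysoon is living and takes 1/120.
Karim is living and takes 1/120.

Amira 1/60; Bashir 1/15; Fahad 1/60; Ghada 1/60; Ibtisam 2/3; Karim 1/120; Khalida 1/30; Maysoon 1/120; Tariq 1/15; Umar 1/15; Widad 1/60; Zuhair 1/60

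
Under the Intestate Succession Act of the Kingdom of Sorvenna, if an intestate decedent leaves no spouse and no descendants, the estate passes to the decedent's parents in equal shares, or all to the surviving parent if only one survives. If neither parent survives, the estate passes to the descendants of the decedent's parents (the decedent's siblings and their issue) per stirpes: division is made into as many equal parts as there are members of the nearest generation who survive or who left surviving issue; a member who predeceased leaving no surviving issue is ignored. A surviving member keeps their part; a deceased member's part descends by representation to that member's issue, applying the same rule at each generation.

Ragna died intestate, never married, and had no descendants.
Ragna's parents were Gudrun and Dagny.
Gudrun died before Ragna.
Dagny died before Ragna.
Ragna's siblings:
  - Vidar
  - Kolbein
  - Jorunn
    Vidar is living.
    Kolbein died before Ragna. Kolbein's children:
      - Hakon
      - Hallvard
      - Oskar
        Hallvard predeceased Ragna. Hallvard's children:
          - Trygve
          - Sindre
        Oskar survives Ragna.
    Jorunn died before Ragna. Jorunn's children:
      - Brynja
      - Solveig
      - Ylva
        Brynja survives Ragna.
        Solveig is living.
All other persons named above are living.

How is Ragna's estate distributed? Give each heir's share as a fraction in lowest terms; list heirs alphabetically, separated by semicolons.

Neither parent survives and there are no descendants, so the estate passes to Ragna's siblings and their issue per stirpes.
The estate is divided into 3 equal shares of 1/3 among Vidar, Kolbein, Jorunn.
Vidar is living and takes 1/3.
Kolbein predeceased; the 1/3 allotted to Kolbein's branch passes to Kolbein's issue by representation.
The 1/3 is divided into 3 equal shares of 1/9 among Hakon, Hallvard, Oskar.
Hakon is living and takes 1/9.
Hallvard predeceased; the 1/9 allotted to Hallvard's branch passes to Hallvard's issue by representation.
The 1/9 is divided into 2 equal shares of 1/18 among Trygve, Sindre.
Trygve is living and takes 1/18.
Sindre is living and takes 1/18.
Oskar is living and takes 1/9.
Jorunn predeceased; the 1/3 allotted to Jorunn's branch passes to Jorunn's issue by representation.
The 1/3 is divided into 3 equal shares of 1/9 among Brynja, Solveig, Ylva.
Brynja is living and takes 1/9.
Solveig is living and takes 1/9.
Ylva is living and takes 1/9.

Brynja 1/9; Hakon 1/9; Oskar 1/9; Sindre 1/18; Solveig 1/9; Trygve 1/18; Vidar 1/3; Ylva 1/9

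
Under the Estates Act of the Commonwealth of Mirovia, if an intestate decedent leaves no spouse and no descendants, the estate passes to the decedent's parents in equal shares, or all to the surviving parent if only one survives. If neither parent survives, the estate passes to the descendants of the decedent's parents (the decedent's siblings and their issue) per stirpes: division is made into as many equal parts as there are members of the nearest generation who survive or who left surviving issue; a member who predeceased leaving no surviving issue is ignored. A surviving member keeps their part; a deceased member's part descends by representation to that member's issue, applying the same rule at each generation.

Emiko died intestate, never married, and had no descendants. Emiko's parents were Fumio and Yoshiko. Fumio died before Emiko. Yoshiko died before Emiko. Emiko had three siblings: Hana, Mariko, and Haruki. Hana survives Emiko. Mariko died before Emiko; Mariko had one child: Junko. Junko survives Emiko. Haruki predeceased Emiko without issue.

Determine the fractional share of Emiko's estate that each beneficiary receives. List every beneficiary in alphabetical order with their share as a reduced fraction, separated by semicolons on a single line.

Hana 1/2; Junko 1/2

Neither parent survives and there are no descendants, so the estate passes to Emiko's siblings and their issue per stirpes.
Haruki left no surviving issue, so that branch lapses and is disregarded.
The estate is divided into 2 equal shares of 1/2 among Hana, Mariko.
Hana is living and takes 1/2.
Mariko predeceased; the 1/2 allotted to Mariko's branch passes to Mariko's issue by representation.
Junko is the sole taker at this level and receives the full 1/2.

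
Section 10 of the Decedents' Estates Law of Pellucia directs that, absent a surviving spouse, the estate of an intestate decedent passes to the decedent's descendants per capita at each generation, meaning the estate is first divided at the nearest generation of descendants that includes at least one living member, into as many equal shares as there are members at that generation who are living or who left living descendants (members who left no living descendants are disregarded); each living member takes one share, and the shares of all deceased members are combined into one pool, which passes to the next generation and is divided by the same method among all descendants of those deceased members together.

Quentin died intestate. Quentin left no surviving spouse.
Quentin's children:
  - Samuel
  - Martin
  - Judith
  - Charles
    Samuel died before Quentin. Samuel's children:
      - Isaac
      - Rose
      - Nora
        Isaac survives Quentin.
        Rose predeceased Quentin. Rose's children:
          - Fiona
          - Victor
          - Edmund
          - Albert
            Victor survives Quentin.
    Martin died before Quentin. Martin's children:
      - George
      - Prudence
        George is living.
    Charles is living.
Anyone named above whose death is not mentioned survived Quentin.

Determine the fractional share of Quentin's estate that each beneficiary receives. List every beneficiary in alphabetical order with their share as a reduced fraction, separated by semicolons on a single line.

There is no surviving spouse, so the entire estate passes to Quentin's descendants per capita at each generation.
At generation 1 (Samuel, Martin, Judith, Charles) there are 4 shares of (1)/4 = 1/4 each.
Living: Judith and Charles — each takes 1/4.
Deceased: Samuel and Martin. Their combined 1/2 is pooled and carried to generation 2.
At generation 2 (Isaac, Rose, Nora, George, Prudence) there are 5 shares of (1/2)/5 = 1/10 each.
Living: Isaac, Nora, George, and Prudence — each takes 1/10.
Deceased: Rose. That 1/10 share is carried to generation 3.
At generation 3 (Fiona, Victor, Edmund, Albert) there are 4 shares of (1/10)/4 = 1/40 each.
Living: Fiona, Victor, Edmund, and Albert — each takes 1/40.

Albert 1/40; Charles 1/4; Edmund 1/40; Fiona 1/40; George 1/10; Isaac 1/10; Judith 1/4; Nora 1/10; Prudence 1/10; Victor 1/40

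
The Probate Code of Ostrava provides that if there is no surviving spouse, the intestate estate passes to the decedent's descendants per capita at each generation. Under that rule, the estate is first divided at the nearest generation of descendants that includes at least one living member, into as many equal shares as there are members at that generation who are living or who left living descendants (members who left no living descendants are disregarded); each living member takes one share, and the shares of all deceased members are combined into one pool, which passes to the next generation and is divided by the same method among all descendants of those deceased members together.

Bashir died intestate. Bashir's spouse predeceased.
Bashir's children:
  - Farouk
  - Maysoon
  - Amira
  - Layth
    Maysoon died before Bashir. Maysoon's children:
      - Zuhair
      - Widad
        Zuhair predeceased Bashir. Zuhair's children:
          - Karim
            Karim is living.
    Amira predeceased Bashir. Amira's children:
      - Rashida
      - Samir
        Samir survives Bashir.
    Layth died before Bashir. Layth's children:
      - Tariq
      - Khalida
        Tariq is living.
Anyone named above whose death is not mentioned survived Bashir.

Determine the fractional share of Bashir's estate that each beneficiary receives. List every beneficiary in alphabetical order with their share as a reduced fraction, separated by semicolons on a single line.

Farouk 1/4; Karim 1/8; Khalida 1/8; Rashida 1/8; Samir 1/8; Tariq 1/8; Widad 1/8

There is no surviving spouse, so the entire estate passes to Bashir's descendants per capita at each generation.
At generation 1 (Farouk, Maysoon, Amira, Layth) there are 4 shares of (1)/4 = 1/4 each.
Living: Farouk — each takes 1/4.
Deceased: Maysoon, Amira, and Layth. Their combined 3/4 is pooled and carried to generation 2.
At generation 2 (Zuhair, Widad, Rashida, Samir, Tariq, Khalida) there are 6 shares of (3/4)/6 = 1/8 each.
Living: Widad, Rashida, Samir, Tariq, and Khalida — each takes 1/8.
Deceased: Zuhair. That 1/8 share is carried to generation 3.
At generation 3 (Karim) there are 1 shares of (1/8)/1 = 1/8 each.
Living: Karim — each takes 1/8.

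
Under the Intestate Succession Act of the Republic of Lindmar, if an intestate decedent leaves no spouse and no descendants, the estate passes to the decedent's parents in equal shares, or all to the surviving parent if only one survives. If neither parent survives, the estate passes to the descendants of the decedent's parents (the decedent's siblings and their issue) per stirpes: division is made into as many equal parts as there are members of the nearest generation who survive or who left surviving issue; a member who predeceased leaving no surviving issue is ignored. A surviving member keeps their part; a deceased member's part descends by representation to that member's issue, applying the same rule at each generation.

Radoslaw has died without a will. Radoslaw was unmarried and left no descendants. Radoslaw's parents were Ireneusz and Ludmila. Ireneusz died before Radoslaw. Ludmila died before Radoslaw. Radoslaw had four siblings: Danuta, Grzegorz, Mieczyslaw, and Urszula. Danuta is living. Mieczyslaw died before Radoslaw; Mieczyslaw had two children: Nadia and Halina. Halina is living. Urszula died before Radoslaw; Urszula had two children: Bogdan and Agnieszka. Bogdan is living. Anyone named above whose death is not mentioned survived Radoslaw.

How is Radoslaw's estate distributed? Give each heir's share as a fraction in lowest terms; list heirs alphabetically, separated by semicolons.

Agnieszka 1/8; Bogdan 1/8; Danuta 1/4; Grzegorz 1/4; Halina 1/8; Nadia 1/8

Neither parent survives and there are no descendants, so the estate passes to Radoslaw's siblings and their issue per stirpes.
The estate is divided into 4 equal shares of 1/4 among Danuta, Grzegorz, Mieczyslaw, Urszula.
Danuta is living and takes 1/4.
Grzegorz is living and takes 1/4.
Mieczyslaw predeceased; the 1/4 allotted to Mieczyslaw's branch passes to Mieczyslaw's issue by representation.
The 1/4 is divided into 2 equal shares of 1/8 among Nadia, Halina.
Nadia is living and takes 1/8.
Halina is living and takes 1/8.
Urszula predeceased; the 1/4 allotted to Urszula's branch passes to Urszula's issue by representation.
The 1/4 is divided into 2 equal shares of 1/8 among Bogdan, Agnieszka.
Bogdan is living and takes 1/8.
Agnieszka is living and takes 1/8.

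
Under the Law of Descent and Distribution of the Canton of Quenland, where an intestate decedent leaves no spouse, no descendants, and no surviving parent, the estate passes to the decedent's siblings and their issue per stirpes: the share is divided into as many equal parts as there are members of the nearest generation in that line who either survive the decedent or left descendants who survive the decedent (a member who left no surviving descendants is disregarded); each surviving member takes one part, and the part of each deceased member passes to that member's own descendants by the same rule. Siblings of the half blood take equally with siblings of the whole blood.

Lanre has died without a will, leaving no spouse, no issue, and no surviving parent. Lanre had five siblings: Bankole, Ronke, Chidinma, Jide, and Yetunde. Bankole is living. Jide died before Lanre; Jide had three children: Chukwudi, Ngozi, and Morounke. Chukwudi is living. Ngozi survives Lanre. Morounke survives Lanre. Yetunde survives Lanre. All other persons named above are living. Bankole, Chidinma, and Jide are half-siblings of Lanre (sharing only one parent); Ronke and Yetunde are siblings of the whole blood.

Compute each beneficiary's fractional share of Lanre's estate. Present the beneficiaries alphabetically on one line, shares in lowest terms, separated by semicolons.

No spouse, descendants, or parent survives, so the estate passes to Lanre's siblings per stirpes.
Half-blood and whole-blood siblings take equally under the stated rule.
The estate is divided into 5 equal shares of 1/5 among Bankole, Ronke, Chidinma, Jide, Yetunde.
Bankole is living and takes 1/5.
Ronke is living and takes 1/5.
Chidinma is living and takes 1/5.
Jide predeceased; the 1/5 allotted to Jide's branch passes to Jide's issue by representation.
The 1/5 is divided into 3 equal shares of 1/15 among Chukwudi, Ngozi, Morounke.
Chukwudi is living and takes 1/15.
Ngozi is living and takes 1/15.
Morounke is living and takes 1/15.
Yetunde is living and takes 1/5.

Bankole 1/5; Chidinma 1/5; Chukwudi 1/15; Morounke 1/15; Ngozi 1/15; Ronke 1/5; Yetunde 1/5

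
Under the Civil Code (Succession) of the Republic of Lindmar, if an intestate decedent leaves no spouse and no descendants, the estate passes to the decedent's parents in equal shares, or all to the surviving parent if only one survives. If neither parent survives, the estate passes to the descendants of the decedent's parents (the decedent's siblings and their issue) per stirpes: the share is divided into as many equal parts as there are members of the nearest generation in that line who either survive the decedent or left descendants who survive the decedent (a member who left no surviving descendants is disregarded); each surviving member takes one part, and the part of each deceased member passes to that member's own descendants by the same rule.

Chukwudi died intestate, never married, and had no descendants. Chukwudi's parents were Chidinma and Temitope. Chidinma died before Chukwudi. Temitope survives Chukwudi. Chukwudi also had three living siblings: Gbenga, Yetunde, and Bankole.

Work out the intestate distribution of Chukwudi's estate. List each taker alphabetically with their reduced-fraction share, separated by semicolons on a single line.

Only one parent, Temitope, survives, so Temitope takes the entire estate. The siblings take nothing because a surviving parent has priority.

Temitope 1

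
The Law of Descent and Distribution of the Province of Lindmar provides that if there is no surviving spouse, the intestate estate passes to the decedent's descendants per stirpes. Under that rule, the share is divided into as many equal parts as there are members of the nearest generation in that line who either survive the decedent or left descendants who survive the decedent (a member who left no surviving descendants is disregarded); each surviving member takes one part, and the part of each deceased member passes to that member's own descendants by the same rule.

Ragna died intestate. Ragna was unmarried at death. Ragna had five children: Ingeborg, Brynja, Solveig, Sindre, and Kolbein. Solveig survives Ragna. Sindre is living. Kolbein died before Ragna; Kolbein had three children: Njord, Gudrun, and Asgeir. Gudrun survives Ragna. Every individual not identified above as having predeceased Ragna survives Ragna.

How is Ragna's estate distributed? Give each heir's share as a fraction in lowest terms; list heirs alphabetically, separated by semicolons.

There is no surviving spouse, so the entire estate passes to Ragna's descendants per stirpes.
The estate is divided into 5 equal shares of 1/5 among Ingeborg, Brynja, Solveig, Sindre, Kolbein.
Ingeborg is living and takes 1/5.
Brynja is living and takes 1/5.
Solveig is living and takes 1/5.
Sindre is living and takes 1/5.
Kolbein predeceased; the 1/5 allotted to Kolbein's branch passes to Kolbein's issue by representation.
The 1/5 is divided into 3 equal shares of 1/15 among Njord, Gudrun, Asgeir.
Njord is living and takes 1/15.
Gudrun is living and takes 1/15.
Asgeir is living and takes 1/15.

Asgeir 1/15; Brynja 1/5; Gudrun 1/15; Ingeborg 1/5; Njord 1/15; Sindre 1/5; Solveig 1/5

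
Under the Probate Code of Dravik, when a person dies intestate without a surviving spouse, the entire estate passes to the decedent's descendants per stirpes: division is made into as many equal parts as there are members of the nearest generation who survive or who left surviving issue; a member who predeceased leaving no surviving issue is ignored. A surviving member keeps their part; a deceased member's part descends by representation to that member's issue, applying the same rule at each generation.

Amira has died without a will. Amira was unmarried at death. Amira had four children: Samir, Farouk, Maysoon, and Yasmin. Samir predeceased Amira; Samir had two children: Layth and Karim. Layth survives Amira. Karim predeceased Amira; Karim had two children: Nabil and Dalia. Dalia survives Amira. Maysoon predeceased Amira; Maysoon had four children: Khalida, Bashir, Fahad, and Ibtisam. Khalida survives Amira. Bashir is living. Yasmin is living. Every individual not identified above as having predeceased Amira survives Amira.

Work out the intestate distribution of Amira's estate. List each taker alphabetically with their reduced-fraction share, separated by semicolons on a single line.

Bashir 1/16; Dalia 1/16; Fahad 1/16; Farouk 1/4; Ibtisam 1/16; Khalida 1/16; Layth 1/8; Nabil 1/16; Yasmin 1/4

There is no surviving spouse, so the entire estate passes to Amira's descendants per stirpes.
The estate is divided into 4 equal shares of 1/4 among Samir, Farouk, Maysoon, Yasmin.
Samir predeceased; the 1/4 allotted to Samir's branch passes to Samir's issue by representation.
The 1/4 is divided into 2 equal shares of 1/8 among Layth, Karim.
Layth is living and takes 1/8.
Karim predeceased; the 1/8 allotted to Karim's branch passes to Karim's issue by representation.
The 1/8 is divided into 2 equal shares of 1/16 among Nabil, Dalia.
Nabil is living and takes 1/16.
Dalia is living and takes 1/16.
Farouk is living and takes 1/4.
Maysoon predeceased; the 1/4 allotted to Maysoon's branch passes to Maysoon's issue by representation.
The 1/4 is divided into 4 equal shares of 1/16 among Khalida, Bashir, Fahad, Ibtisam.
Khalida is living and takes 1/16.
Bashir is living and takes 1/16.
Fahad is living and takes 1/16.
Ibtisam is living and takes 1/16.
Yasmin is living and takes 1/4.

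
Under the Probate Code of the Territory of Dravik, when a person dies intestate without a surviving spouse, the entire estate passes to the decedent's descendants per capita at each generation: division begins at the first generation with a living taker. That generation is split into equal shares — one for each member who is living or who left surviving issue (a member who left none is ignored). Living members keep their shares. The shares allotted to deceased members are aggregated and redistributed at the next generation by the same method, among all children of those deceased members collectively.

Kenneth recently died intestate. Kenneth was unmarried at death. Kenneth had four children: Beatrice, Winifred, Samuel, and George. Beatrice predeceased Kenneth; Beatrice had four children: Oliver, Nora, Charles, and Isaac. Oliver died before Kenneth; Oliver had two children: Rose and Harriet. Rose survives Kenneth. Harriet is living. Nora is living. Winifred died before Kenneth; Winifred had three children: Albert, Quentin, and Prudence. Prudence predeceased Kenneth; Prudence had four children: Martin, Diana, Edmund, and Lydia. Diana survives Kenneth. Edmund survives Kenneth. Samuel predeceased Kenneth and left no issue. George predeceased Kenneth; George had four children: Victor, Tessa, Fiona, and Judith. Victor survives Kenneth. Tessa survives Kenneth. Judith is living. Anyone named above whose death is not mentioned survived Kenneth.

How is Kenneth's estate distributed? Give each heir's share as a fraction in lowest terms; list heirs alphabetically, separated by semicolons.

Albert 1/11; Charles 1/11; Diana 1/33; Edmund 1/33; Fiona 1/11; Harriet 1/33; Isaac 1/11; Judith 1/11; Lydia 1/33; Martin 1/33; Nora 1/11; Quentin 1/11; Rose 1/33; Tessa 1/11; Victor 1/11

There is no surviving spouse, so the entire estate passes to Kenneth's descendants per capita at each generation.
No one at generation 1 (Beatrice, Winifred, George) is living; moving to the next generation.
At generation 2 (Oliver, Nora, Charles, Isaac, Albert, Quentin, Prudence, Victor, Tessa, Fiona, Judith) there are 11 shares of (1)/11 = 1/11 each.
Living: Nora, Charles, Isaac, Albert, Quentin, Victor, Tessa, Fiona, and Judith — each takes 1/11.
Deceased: Oliver and Prudence. Their combined 2/11 is pooled and carried to generation 3.
At generation 3 (Rose, Harriet, Martin, Diana, Edmund, Lydia) there are 6 shares of (2/11)/6 = 1/33 each.
Living: Rose, Harriet, Martin, Diana, Edmund, and Lydia — each takes 1/33.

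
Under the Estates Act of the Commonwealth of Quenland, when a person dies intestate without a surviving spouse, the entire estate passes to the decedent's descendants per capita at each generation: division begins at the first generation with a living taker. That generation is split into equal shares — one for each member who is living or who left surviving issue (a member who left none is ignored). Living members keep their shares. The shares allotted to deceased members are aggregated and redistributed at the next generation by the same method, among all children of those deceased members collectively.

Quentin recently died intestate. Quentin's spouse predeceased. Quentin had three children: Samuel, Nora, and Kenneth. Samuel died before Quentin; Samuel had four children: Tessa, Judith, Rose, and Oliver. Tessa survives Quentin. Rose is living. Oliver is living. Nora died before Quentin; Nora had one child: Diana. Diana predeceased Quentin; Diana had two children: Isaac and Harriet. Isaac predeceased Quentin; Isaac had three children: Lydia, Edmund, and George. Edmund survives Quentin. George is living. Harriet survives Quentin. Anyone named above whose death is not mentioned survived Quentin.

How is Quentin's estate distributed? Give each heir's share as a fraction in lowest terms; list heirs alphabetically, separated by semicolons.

Edmund 1/45; George 1/45; Harriet 1/15; Judith 2/15; Kenneth 1/3; Lydia 1/45; Oliver 2/15; Rose 2/15; Tessa 2/15

There is no surviving spouse, so the entire estate passes to Quentin's descendants per capita at each generation.
At generation 1 (Samuel, Nora, Kenneth) there are 3 shares of (1)/3 = 1/3 each.
Living: Kenneth — each takes 1/3.
Deceased: Samuel and Nora. Their combined 2/3 is pooled and carried to generation 2.
At generation 2 (Tessa, Judith, Rose, Oliver, Diana) there are 5 shares of (2/3)/5 = 2/15 each.
Living: Tessa, Judith, Rose, and Oliver — each takes 2/15.
Deceased: Diana. That 2/15 share is carried to generation 3.
At generation 3 (Isaac, Harriet) there are 2 shares of (2/15)/2 = 1/15 each.
Living: Harriet — each takes 1/15.
Deceased: Isaac. That 1/15 share is carried to generation 4.
At generation 4 (Lydia, Edmund, George) there are 3 shares of (1/15)/3 = 1/45 each.
Living: Lydia, Edmund, and George — each takes 1/45.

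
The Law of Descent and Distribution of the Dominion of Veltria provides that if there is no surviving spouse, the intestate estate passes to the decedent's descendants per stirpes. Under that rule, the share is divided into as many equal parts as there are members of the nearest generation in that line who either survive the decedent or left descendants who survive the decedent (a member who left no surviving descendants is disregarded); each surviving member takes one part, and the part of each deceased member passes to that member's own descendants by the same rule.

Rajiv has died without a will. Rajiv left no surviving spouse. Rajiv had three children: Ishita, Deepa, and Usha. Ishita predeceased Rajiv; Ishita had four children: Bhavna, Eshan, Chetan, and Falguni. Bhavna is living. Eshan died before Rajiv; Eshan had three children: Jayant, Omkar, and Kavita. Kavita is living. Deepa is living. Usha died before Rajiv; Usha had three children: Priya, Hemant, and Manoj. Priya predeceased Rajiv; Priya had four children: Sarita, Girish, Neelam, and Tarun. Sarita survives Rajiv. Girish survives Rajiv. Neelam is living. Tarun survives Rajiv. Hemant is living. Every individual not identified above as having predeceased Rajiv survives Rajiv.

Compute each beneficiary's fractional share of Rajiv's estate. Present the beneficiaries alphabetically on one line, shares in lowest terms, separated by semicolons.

There is no surviving spouse, so the entire estate passes to Rajiv's descendants per stirpes.
The estate is divided into 3 equal shares of 1/3 among Ishita, Deepa, Usha.
Ishita predeceased; the 1/3 allotted to Ishita's branch passes to Ishita's issue by representation.
The 1/3 is divided into 4 equal shares of 1/12 among Bhavna, Eshan, Chetan, Falguni.
Bhavna is living and takes 1/12.
Eshan predeceased; the 1/12 allotted to Eshan's branch passes to Eshan's issue by representation.
The 1/12 is divided into 3 equal shares of 1/36 among Jayant, Omkar, Kavita.
Jayant is living and takes 1/36.
Omkar is living and takes 1/36.
Kavita is living and takes 1/36.
Chetan is living and takes 1/12.
Falguni is living and takes 1/12.
Deepa is living and takes 1/3.
Usha predeceased; the 1/3 allotted to Usha's branch passes to Usha's issue by representation.
The 1/3 is divided into 3 equal shares of 1/9 among Priya, Hemant, Manoj.
Priya predeceased; the 1/9 allotted to Priya's branch passes to Priya's issue by representation.
The 1/9 is divided into 4 equal shares of 1/36 among Sarita, Girish, Neelam, Tarun.
Sarita is living and takes 1/36.
Girish is living and takes 1/36.
Neelam is living and takes 1/36.
Tarun is living and takes 1/36.
Hemant is living and takes 1/9.
Manoj is living and takes 1/9.

Bhavna 1/12; Chetan 1/12; Deepa 1/3; Falguni 1/12; Girish 1/36; Hemant 1/9; Jayant 1/36; Kavita 1/36; Manoj 1/9; Neelam 1/36; Omkar 1/36; Sarita 1/36; Tarun 1/36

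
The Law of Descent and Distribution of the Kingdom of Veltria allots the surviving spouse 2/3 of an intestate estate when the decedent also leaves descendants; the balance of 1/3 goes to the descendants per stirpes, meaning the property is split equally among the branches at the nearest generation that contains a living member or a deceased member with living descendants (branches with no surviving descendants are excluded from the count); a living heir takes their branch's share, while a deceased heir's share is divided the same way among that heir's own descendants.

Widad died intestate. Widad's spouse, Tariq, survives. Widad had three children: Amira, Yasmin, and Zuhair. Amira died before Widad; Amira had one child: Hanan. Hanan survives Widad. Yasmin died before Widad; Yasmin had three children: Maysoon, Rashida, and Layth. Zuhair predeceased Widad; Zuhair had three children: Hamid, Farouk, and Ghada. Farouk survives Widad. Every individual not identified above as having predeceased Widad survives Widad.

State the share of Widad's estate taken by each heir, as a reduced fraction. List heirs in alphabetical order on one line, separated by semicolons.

Farouk 1/27; Ghada 1/27; Hamid 1/27; Hanan 1/9; Layth 1/27; Maysoon 1/27; Rashida 1/27; Tariq 2/3

Tariq, as surviving spouse, takes 2/3.
The remaining 1/3 passes to Widad's descendants per stirpes.
The 1/3 is divided into 3 equal shares of 1/9 among Amira, Yasmin, Zuhair.
Amira predeceased; the 1/9 allotted to Amira's branch passes to Amira's issue by representation.
Hanan is the sole taker at this level and receives the full 1/9.
Yasmin predeceased; the 1/9 allotted to Yasmin's branch passes to Yasmin's issue by representation.
The 1/9 is divided into 3 equal shares of 1/27 among Maysoon, Rashida, Layth.
Maysoon is living and takes 1/27.
Rashida is living and takes 1/27.
Layth is living and takes 1/27.
Zuhair predeceased; the 1/9 allotted to Zuhair's branch passes to Zuhair's issue by representation.
The 1/9 is divided into 3 equal shares of 1/27 among Hamid, Farouk, Ghada.
Hamid is living and takes 1/27.
Farouk is living and takes 1/27.
Ghada is living and takes 1/27.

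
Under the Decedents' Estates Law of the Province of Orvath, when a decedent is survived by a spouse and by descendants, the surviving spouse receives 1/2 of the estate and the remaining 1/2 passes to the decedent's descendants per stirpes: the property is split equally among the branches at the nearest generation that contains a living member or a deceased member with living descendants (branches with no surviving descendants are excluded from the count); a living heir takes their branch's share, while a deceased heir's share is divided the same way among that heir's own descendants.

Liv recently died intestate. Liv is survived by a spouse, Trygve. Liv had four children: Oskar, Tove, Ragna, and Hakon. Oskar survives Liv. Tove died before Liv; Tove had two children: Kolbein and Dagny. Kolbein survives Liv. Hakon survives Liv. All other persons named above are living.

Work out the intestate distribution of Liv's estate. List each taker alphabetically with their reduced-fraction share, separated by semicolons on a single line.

Trygve, as surviving spouse, takes 1/2.
The remaining 1/2 passes to Liv's descendants per stirpes.
The 1/2 is divided into 4 equal shares of 1/8 among Oskar, Tove, Ragna, Hakon.
Oskar is living and takes 1/8.
Tove predeceased; the 1/8 allotted to Tove's branch passes to Tove's issue by representation.
The 1/8 is divided into 2 equal shares of 1/16 among Kolbein, Dagny.
Kolbein is living and takes 1/16.
Dagny is living and takes 1/16.
Ragna is living and takes 1/8.
Hakon is living and takes 1/8.

Dagny 1/16; Hakon 1/8; Kolbein 1/16; Oskar 1/8; Ragna 1/8; Trygve 1/2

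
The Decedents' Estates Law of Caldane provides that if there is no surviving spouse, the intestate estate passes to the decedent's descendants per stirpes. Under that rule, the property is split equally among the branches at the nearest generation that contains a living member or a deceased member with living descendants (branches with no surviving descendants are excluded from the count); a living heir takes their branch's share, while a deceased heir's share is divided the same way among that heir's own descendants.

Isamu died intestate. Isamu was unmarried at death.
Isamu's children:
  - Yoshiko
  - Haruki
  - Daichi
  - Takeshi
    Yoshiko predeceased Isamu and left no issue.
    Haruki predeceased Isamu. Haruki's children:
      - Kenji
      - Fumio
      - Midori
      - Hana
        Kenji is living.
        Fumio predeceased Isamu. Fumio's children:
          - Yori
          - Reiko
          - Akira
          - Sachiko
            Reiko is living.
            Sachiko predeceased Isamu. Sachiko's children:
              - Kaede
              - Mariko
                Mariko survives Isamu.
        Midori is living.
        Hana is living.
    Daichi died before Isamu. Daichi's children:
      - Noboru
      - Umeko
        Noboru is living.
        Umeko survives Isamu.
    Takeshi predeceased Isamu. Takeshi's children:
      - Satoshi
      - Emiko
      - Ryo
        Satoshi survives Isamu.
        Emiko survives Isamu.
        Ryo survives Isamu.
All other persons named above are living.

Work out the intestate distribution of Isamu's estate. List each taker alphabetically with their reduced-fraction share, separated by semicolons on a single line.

Akira 1/48; Emiko 1/9; Hana 1/12; Kaede 1/96; Kenji 1/12; Mariko 1/96; Midori 1/12; Noboru 1/6; Reiko 1/48; Ryo 1/9; Satoshi 1/9; Umeko 1/6; Yori 1/48

There is no surviving spouse, so the entire estate passes to Isamu's descendants per stirpes.
Yoshiko left no surviving issue, so that branch lapses and is disregarded.
The estate is divided into 3 equal shares of 1/3 among Haruki, Daichi, Takeshi.
Haruki predeceased; the 1/3 allotted to Haruki's branch passes to Haruki's issue by representation.
The 1/3 is divided into 4 equal shares of 1/12 among Kenji, Fumio, Midori, Hana.
Kenji is living and takes 1/12.
Fumio predeceased; the 1/12 allotted to Fumio's branch passes to Fumio's issue by representation.
The 1/12 is divided into 4 equal shares of 1/48 among Yori, Reiko, Akira, Sachiko.
Yori is living and takes 1/48.
Reiko is living and takes 1/48.
Akira is living and takes 1/48.
Sachiko predeceased; the 1/48 allotted to Sachiko's branch passes to Sachiko's issue by representation.
The 1/48 is divided into 2 equal shares of 1/96 among Kaede, Mariko.
Kaede is living and takes 1/96.
Mariko is living and takes 1/96.
Midori is living and takes 1/12.
Hana is living and takes 1/12.
Daichi predeceased; the 1/3 allotted to Daichi's branch passes to Daichi's issue by representation.
The 1/3 is divided into 2 equal shares of 1/6 among Noboru, Umeko.
Noboru is living and takes 1/6.
Umeko is living and takes 1/6.
Takeshi predeceased; the 1/3 allotted to Takeshi's branch passes to Takeshi's issue by representation.
The 1/3 is divided into 3 equal shares of 1/9 among Satoshi, Emiko, Ryo.
Satoshi is living and takes 1/9.
Emiko is living and takes 1/9.
Ryo is living and takes 1/9.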